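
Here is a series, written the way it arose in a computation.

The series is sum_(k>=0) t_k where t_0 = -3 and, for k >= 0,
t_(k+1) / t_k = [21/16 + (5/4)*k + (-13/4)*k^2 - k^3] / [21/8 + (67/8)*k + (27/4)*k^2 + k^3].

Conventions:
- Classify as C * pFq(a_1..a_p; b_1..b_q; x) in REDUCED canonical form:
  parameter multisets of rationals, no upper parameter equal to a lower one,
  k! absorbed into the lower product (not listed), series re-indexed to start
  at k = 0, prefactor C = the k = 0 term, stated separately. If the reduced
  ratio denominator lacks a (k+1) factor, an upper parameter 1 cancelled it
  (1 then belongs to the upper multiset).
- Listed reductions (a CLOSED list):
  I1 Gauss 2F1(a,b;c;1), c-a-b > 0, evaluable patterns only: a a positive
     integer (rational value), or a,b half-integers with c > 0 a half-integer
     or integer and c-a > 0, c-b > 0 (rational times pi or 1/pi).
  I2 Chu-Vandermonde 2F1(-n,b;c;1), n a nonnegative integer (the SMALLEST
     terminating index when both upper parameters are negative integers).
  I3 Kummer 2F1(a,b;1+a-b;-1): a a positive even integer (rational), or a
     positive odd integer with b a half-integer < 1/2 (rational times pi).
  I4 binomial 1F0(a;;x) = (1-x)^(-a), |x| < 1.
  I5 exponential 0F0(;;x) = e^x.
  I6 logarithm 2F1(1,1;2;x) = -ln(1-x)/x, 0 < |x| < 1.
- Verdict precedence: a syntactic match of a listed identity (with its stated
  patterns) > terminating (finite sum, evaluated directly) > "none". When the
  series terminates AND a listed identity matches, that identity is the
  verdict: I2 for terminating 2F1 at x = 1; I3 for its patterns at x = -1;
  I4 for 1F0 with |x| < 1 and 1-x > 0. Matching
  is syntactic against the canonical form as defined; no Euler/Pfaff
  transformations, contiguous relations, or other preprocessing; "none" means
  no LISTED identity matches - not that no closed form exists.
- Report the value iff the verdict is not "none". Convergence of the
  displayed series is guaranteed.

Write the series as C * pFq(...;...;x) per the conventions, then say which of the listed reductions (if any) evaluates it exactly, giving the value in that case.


The tell: x = (-1) and the expanded ratio factors over Q; C = -3, roots give parameters.
Ratio: r(k) = (-1) * (k-3/4) (k+7/2) / [(k+21/4) (k+1)] - rational in k, leading ratio (-1); with t_0 = -3, classification follows.

Canonical form: C = -3 times 2F1 with upper {-3/4, 7/2}, lower {21/4}, x = -1. Verdict: no listed reduction: x = -1 and upper {-3/4, 7/2} fail every I1-I6 pattern.


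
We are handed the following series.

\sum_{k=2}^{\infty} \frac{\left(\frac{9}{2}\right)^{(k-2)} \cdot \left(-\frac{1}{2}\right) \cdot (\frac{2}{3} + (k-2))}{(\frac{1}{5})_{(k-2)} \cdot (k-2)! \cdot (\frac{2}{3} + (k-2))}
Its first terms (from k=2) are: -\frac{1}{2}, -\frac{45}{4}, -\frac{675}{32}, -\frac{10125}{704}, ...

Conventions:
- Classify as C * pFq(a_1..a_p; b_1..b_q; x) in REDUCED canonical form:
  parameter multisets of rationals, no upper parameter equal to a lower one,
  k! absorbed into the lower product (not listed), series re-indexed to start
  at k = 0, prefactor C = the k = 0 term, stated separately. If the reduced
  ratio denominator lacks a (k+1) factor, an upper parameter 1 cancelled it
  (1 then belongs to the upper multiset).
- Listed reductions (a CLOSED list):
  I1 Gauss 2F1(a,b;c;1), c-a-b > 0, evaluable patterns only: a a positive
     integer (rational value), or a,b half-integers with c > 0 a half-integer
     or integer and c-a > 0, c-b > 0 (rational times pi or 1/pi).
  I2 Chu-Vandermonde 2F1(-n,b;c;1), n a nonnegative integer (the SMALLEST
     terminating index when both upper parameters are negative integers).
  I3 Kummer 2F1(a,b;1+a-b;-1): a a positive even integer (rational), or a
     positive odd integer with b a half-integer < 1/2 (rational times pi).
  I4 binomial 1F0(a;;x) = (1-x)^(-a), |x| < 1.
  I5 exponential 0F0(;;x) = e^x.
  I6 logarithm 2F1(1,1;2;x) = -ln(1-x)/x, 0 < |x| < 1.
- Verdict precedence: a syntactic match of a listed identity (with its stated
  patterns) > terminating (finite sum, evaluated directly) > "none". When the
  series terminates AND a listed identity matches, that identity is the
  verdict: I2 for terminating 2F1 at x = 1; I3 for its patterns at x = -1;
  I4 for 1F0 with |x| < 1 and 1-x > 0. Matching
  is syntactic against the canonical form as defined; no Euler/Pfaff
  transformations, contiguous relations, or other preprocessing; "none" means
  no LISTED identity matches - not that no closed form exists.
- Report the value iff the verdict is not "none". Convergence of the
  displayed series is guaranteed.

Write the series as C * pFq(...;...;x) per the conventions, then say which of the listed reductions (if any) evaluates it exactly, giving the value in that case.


Classification (C = -\frac{1}{2}): 0F1 with upper {-}, lower {\frac{1}{5}}, argument x = \frac{9}{2}. Verdict: none (x = \frac{9}{2}): each listed identity misses the multisets {-} ; {\frac{1}{5}}.

The tell: t_0 being -\frac{1}{2}, the factor k + 2/3 cancels (top and bottom), leaving C = -1/2, x = 9/2.
Ratio: r(k) = \frac{9}{2} * 1 / [(k+\frac{1}{5}) (k+1)] - rational; roots negated = parameters, x = \frac{9}{2}, C = -\frac{1}{2}.


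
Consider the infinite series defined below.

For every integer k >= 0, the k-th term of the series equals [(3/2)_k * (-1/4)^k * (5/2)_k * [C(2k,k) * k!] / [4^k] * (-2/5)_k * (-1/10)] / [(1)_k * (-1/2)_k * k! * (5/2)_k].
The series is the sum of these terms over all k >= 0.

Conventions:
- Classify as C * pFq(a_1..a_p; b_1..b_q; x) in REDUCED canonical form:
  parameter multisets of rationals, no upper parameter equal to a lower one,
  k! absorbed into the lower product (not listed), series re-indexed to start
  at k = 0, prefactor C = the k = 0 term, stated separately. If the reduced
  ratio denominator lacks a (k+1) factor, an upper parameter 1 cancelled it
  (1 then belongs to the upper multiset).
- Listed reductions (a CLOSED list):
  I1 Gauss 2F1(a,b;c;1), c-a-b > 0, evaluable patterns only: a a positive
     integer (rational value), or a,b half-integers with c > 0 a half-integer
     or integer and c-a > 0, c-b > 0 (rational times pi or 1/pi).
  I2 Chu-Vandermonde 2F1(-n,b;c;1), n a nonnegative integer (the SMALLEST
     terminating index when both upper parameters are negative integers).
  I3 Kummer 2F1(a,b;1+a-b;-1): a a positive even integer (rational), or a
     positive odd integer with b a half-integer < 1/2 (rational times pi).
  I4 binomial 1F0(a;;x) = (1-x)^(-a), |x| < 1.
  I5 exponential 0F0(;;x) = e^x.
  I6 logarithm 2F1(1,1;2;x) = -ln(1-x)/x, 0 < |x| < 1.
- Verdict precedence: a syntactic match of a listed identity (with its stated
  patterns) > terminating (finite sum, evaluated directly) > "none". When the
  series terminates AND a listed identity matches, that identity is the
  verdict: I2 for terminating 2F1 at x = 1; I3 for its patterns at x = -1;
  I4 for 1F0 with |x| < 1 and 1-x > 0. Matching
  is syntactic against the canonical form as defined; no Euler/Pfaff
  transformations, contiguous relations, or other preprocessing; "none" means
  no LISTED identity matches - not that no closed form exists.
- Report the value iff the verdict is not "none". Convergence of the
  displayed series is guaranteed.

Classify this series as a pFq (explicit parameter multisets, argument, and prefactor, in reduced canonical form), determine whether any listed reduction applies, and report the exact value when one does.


This is -1/10 * 3F2(-2/5, 1/2, 3/2; -1/2, 1; -1/4) in reduced canonical form. Verdict: none. Every listed pattern misses the 3F2 form at -1/4, upper {-2/5, 1/2, 3/2}.

Key observation: t_0 = -1/10 here, and the parameter 5/2 appears in both the upper and lower lists and cancels.
Consecutive-term ratio: r(k) = (-1/4) * (k-2/5) (k+1/2) (k+3/2) / [(k-1/2) (k+1) (k+1)] - rational in k. x = (-1/4); t_0 = -1/10; negate the roots.


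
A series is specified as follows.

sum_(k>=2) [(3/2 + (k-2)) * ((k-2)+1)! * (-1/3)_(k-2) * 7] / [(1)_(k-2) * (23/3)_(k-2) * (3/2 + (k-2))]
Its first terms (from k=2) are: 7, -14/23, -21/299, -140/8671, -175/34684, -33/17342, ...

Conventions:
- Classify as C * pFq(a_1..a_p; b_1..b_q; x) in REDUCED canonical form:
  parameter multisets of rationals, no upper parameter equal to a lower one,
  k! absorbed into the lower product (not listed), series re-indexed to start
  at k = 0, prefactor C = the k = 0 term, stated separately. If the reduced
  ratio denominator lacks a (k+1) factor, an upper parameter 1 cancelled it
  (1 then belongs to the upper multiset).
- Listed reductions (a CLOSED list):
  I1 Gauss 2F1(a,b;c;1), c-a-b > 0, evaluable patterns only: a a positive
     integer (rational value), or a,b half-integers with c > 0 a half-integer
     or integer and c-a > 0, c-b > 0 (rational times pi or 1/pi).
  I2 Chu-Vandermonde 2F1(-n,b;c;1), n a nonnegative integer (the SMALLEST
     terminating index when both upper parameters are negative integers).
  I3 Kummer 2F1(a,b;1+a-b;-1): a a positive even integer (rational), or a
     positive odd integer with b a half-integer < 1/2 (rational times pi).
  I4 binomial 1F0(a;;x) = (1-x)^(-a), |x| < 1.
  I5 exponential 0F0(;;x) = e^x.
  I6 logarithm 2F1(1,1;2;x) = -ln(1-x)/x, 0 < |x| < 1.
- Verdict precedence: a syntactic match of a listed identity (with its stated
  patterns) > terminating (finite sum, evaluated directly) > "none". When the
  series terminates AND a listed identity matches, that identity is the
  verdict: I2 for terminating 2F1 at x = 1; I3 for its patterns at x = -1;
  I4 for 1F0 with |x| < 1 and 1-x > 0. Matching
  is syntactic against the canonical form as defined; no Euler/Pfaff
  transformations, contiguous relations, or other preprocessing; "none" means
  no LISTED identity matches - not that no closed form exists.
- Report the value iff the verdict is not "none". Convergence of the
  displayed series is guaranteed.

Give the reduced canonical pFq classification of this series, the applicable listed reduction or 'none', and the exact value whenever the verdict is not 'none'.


Classification (C = 7): 2F1 with upper {-1/3, 2}, lower {23/3}, argument x = 1. Verdict: the Gauss summation I1 applies (x = 1: the Gamma ratio telescopes since c-a-b = 6 > 0 and a = 2 in Z>0). Hence: 170/27.

Key step: t_0 = 7 here, and (1)_k (prefactor 7) is k! itself.
Step ratio: r(k) = 1 * (k-1/3) (k+2) / [(k+23/3) (k+1)] - poly over poly, x = 1 from leading terms; C = 7 at k = 0.


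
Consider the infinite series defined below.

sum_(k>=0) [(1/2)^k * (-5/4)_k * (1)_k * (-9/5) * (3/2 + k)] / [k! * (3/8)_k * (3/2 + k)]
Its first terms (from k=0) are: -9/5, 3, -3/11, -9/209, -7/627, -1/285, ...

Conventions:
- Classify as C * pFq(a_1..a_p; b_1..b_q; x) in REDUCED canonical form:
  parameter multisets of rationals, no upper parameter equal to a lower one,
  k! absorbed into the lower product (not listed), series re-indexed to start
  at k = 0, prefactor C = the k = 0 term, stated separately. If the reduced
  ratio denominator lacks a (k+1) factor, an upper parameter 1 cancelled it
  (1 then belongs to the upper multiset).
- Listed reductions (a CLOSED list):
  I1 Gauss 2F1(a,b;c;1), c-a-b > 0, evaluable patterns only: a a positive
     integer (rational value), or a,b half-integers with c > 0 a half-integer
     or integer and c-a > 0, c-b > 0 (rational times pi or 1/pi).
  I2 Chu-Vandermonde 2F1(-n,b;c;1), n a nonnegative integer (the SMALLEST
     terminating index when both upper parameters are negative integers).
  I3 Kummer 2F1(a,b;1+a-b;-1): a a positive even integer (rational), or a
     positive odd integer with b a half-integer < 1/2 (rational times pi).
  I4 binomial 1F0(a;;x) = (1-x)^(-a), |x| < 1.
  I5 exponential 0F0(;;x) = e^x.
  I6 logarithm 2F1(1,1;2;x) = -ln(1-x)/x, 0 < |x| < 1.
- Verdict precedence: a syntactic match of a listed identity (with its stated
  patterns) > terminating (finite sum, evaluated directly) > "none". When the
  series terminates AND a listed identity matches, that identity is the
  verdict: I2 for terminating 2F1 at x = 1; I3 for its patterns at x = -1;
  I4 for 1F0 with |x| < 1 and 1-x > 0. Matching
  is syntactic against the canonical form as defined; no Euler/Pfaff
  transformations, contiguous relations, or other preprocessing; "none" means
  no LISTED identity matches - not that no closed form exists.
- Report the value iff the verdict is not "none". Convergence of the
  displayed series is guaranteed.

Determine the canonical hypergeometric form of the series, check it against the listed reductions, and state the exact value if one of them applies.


Reduced: x = 1/2, 2F1, upper = {-5/4, 1}, lower = {3/8}, C = -9/5. Verdict: none. No listed pattern accepts 2F1(-5/4, 1; 3/8; 1/2).

Structural cue: from the first term -9/5: the factor k + 3/2 cancels (top and bottom), leaving C = -9/5.
Ratio: r(k) = (1/2) * (k-5/4) (k+1) / [(k+3/8) (k+1)] - rational; roots negated = parameters, x = (1/2), C = -9/5.


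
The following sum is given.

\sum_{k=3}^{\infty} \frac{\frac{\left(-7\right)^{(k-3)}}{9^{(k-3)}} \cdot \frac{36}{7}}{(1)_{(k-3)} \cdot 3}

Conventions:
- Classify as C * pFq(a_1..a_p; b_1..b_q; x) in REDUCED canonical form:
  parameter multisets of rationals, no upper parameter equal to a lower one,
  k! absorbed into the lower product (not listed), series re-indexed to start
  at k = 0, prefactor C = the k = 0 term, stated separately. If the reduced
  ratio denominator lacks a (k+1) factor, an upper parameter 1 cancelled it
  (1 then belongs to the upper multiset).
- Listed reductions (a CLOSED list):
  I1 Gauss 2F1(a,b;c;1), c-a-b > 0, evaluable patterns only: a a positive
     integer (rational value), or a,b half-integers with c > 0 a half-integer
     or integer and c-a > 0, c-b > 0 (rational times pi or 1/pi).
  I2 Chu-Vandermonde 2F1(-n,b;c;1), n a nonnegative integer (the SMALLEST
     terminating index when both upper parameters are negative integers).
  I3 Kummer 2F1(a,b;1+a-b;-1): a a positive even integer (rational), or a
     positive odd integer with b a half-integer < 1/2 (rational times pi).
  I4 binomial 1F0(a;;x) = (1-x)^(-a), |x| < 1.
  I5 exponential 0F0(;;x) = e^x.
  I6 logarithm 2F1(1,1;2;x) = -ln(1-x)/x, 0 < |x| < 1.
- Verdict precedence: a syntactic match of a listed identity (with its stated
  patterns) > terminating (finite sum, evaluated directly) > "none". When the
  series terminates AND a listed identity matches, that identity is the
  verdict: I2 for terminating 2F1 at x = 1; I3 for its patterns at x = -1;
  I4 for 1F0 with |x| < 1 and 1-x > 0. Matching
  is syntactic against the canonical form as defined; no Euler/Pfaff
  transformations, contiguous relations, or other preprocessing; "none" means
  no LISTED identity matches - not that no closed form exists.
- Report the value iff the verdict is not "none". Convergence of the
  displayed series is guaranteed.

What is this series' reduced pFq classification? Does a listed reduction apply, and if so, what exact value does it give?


Prefactor \frac{12}{7}, argument -\frac{7}{9}: 0F0 with upper {-} over lower {-}. Verdict: exponential (I5) applies (the 0F0 exponential series at x = -\frac{7}{9}). Hence: \frac{12}{7} \cdot e^{-\frac{7}{9}}.

Structural cue: with t_0 = \frac{12}{7}, the constant factors (C = 12/7, x = -7/9) combine into one prefactor.
Ratio: r(k) = -\frac{7}{9} * 1 / [(k+1)] - rational in k, leading ratio -\frac{7}{9}; with t_0 = \frac{12}{7}, classification follows.


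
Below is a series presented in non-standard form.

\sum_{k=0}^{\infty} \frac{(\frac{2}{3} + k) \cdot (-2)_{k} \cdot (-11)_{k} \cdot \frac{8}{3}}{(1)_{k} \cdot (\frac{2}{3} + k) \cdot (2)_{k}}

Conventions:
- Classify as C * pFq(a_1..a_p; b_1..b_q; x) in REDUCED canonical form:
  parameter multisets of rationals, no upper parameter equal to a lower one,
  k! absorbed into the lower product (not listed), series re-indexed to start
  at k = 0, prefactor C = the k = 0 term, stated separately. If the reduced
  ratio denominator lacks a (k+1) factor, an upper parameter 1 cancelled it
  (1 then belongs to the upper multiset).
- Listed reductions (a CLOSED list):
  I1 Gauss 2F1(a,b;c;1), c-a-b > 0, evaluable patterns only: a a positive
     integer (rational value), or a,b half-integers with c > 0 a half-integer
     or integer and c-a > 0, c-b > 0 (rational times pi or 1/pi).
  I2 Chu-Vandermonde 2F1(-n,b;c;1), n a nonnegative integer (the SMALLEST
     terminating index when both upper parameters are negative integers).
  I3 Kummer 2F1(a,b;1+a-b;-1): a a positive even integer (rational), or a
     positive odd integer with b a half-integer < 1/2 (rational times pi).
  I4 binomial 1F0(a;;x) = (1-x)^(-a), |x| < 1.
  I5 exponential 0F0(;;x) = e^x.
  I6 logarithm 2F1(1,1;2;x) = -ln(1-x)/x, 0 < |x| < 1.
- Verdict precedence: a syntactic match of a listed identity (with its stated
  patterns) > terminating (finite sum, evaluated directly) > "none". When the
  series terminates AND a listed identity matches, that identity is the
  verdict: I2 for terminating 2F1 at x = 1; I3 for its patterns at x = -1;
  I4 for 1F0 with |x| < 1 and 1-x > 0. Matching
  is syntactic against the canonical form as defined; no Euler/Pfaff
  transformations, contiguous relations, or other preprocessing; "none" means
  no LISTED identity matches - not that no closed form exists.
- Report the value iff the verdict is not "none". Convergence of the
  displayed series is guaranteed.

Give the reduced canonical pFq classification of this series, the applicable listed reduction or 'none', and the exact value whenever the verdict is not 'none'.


The tell: x = 1 and the factor k + 2/3 cancels (top and bottom), leaving C = 8/3.
Consecutive-term ratio: r(k) = 1 * (k-11) (k-2) / [(k+2) (k+1)] - rational in k. x = 1; t_0 = \frac{8}{3}; negate the roots.

Canonical form: C = \frac{8}{3} times 2F1 with upper {-11, -2}, lower {2}, x = 1. Verdict: the Chu-Vandermonde identity I2 fires (terminating 2F1 at x = 1 with n = 2, b = -11, c = 2). Exact value: \frac{728}{9}.


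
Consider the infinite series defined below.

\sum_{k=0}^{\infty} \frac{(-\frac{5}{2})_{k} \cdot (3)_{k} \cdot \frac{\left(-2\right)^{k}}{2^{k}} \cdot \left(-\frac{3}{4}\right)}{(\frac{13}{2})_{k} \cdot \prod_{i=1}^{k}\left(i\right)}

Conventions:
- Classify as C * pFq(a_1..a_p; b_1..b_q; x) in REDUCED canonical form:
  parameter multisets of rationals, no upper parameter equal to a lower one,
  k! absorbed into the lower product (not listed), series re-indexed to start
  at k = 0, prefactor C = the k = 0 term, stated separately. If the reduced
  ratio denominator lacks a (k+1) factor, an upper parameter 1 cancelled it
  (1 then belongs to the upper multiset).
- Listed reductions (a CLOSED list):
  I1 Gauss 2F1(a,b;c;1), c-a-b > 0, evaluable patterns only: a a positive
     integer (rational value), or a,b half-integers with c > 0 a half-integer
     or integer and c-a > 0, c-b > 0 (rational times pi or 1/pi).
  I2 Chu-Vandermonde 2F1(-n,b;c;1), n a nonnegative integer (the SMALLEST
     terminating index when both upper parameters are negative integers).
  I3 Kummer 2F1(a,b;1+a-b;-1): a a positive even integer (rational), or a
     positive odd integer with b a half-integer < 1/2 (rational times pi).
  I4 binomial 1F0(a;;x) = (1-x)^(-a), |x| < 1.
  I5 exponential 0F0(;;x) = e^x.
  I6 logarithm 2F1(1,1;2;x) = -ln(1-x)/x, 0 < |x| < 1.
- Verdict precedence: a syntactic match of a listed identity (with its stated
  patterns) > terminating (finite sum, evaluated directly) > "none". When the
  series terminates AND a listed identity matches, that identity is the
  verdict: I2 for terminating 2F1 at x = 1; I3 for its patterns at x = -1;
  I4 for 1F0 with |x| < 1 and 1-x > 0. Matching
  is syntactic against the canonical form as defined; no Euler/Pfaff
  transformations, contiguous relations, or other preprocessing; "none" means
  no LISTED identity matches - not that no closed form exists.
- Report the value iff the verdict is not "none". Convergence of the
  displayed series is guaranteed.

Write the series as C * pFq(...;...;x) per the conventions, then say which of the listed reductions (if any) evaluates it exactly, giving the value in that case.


Classification (C = -\frac{3}{4}): 2F1 with upper {-\frac{5}{2}, 3}, lower {\frac{13}{2}}, argument x = -1. Verdict (x = -1): Kummer's theorem (I3) applies (x = -1; c = \frac{13}{2} equals 1+a-b for upper {-\frac{5}{2}, 3}: listed pattern). Value: \left(-\frac{10395}{16384}\right) \cdot \pi.

The tell: t_0 being -\frac{3}{4}, the two k-th powers (prefactor -3/4) combine into one argument.
Consecutive-term ratio: r(k) = -1 * (k-\frac{5}{2}) (k+3) / [(k+\frac{13}{2}) (k+1)] ; factor over Q: parameters, x = -1, and C = -\frac{3}{4}.


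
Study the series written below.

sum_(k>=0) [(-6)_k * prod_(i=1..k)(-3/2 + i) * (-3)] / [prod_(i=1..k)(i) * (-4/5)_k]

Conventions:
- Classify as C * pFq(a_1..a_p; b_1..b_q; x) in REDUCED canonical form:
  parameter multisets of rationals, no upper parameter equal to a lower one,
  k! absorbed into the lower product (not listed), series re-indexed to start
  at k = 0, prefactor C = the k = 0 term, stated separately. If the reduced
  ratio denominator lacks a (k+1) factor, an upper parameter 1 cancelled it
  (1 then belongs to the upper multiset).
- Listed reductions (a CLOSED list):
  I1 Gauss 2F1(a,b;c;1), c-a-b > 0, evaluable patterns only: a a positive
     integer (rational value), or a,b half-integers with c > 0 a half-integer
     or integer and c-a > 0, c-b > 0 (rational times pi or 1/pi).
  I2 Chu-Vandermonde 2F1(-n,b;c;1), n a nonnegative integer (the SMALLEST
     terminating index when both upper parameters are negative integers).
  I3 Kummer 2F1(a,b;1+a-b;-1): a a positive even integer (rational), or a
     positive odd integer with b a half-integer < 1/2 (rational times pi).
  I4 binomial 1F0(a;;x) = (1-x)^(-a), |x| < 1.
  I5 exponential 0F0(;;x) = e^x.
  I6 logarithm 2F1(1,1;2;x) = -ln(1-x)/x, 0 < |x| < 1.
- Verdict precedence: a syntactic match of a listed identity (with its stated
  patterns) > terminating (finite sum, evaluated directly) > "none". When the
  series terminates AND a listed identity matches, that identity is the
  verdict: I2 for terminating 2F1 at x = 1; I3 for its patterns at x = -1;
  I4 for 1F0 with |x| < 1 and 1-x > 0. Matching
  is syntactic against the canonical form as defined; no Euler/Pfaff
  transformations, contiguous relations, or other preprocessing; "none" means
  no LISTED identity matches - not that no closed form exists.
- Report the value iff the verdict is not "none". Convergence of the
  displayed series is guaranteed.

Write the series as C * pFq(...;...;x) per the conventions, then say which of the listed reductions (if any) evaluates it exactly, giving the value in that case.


x = 1 here; the reduced form reads 2F1, upper {-6, -1/2}, lower {-4/5}, C = -3. Verdict: this is Chu-Vandermonde (I2) (terminating 2F1 at x = 1 with n = 6, b = -1/2, c = -4/5). Sum: -798201/90112.

Structural cue: with t_0 = -3, the product of the first k integers (C = -3, x = 1) is k!.
Ratio: r(k) = 1 * (k-6) (k-1/2) / [(k-4/5) (k+1)] ; factor over Q: parameters, x = 1, and C = -3.


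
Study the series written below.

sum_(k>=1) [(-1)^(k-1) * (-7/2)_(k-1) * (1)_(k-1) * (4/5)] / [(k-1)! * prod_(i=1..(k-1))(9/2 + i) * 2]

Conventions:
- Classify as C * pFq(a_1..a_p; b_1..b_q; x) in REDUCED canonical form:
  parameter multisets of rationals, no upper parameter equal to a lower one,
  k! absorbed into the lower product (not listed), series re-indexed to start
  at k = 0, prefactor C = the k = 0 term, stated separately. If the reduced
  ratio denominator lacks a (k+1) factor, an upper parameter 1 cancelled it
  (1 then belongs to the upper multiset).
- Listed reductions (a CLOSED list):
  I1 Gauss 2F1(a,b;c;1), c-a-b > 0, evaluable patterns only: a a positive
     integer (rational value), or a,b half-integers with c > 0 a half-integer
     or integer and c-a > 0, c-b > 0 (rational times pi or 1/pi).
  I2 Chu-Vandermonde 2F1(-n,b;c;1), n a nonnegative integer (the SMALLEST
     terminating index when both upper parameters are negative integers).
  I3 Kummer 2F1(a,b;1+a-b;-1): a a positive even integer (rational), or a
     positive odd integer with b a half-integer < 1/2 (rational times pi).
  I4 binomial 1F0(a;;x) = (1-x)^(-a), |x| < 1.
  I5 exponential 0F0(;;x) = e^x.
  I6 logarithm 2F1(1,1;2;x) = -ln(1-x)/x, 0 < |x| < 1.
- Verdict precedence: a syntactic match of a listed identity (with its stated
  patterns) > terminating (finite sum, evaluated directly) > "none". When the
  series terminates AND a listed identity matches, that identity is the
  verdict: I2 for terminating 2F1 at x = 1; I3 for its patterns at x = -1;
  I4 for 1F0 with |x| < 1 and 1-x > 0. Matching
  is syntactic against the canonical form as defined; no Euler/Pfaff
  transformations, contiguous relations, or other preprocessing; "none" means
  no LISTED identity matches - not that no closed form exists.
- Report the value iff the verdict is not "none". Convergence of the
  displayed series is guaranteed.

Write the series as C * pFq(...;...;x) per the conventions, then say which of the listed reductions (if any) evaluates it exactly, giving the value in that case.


Reduced: x = -1, 2F1, upper = {-7/2, 1}, lower = {11/2}, C = 2/5. Verdict: this is the Kummer evaluation I3 (x = -1; c = 11/2 equals 1+a-b for upper {-7/2, 1}: listed pattern). Value: (63/256) * pi.

Structural cue: t_0 being 2/5, the constant factors (C = 2/5, x = -1) combine into one prefactor.
Step ratio: r(k) = (-1) * (k-7/2) (k+1) / [(k+11/2) (k+1)] - rational; roots negated = parameters, x = (-1), C = 2/5.


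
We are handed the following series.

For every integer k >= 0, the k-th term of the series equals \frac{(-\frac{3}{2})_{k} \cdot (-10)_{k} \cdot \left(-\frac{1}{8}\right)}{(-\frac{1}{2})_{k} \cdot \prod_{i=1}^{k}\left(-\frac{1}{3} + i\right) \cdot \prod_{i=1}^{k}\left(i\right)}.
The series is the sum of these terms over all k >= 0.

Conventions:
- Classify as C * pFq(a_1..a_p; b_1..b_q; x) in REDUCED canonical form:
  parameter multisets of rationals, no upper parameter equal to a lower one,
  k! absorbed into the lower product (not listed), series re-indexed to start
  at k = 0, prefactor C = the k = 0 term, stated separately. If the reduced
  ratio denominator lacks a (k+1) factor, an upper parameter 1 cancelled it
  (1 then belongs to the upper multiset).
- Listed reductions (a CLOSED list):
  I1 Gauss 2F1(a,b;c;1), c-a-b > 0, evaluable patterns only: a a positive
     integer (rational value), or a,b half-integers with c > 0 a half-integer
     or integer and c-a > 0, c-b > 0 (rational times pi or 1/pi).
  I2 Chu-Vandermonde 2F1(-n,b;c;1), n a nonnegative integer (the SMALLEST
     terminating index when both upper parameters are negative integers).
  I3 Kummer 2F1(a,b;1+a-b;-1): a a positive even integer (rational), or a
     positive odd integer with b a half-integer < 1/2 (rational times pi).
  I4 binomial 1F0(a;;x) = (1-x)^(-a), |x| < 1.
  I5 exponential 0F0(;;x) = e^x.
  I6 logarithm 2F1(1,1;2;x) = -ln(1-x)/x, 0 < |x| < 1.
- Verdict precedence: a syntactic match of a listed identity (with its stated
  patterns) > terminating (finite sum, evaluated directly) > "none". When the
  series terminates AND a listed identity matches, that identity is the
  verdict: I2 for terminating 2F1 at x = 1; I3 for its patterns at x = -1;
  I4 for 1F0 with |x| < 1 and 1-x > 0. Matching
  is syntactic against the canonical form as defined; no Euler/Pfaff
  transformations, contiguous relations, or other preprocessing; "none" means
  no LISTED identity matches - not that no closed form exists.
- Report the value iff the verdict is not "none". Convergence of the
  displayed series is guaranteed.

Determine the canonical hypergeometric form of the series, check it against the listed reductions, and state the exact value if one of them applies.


With C = -\frac{1}{8}: the canonical form is 2F2(-10, -\frac{3}{2}; -\frac{1}{2}, \frac{2}{3}; 1). Verdict: terminating - upper -10 stops the sum at k = 10; the 11 terms are added exactly. Its exact value is \frac{1829705527992929}{108672685721600}.

First insight: from the first term -\frac{1}{8}: the lower running product (prefactor -1/8) is a rising factorial.
Step ratio: r(k) = 1 * (k-10) (k-\frac{3}{2}) / [(k-\frac{1}{2}) (k+\frac{2}{3}) (k+1)] - rational in k. x = 1; t_0 = -\frac{1}{8}; negate the roots.


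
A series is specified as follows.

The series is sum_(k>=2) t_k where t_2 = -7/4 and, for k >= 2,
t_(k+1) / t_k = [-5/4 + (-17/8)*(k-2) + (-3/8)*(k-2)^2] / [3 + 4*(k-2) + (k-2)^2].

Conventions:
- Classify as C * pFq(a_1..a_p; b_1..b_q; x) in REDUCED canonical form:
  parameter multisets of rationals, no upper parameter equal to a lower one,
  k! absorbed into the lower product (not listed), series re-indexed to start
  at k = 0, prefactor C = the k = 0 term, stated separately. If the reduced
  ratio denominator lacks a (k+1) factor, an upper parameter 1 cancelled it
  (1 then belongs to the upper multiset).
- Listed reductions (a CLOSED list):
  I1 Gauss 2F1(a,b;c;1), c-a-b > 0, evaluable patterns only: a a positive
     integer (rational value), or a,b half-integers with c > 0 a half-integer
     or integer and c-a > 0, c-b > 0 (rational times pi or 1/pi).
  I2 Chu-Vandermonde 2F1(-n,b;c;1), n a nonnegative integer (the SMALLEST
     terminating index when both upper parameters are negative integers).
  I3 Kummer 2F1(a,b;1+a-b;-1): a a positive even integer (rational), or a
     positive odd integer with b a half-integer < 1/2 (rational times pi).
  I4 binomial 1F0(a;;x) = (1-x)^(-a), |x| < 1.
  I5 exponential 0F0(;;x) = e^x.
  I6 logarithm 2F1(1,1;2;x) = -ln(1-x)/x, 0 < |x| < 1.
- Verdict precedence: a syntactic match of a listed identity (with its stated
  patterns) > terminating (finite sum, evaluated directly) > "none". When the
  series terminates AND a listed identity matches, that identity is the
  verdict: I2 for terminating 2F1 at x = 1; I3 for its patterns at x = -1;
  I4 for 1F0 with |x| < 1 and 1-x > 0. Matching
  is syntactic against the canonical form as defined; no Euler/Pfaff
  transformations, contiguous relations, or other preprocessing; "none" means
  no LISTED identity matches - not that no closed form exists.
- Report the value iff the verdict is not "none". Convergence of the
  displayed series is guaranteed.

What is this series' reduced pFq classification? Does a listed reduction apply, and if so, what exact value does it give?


The tell: t_0 = -7/4 here, and factor the ratio over Q (C = -7/4): negated roots = parameters.
Adjacent-term ratio: r(k) = (-3/8) * (k+2/3) (k+5) / [(k+3) (k+1)] - rational; roots negated = parameters, x = (-3/8), C = -7/4.

x = -3/8 here; the reduced form reads 2F1, upper {2/3, 5}, lower {3}, C = -7/4. Verdict: none here - no I1-I6 shape fits x = -3/8 with lower {3}.


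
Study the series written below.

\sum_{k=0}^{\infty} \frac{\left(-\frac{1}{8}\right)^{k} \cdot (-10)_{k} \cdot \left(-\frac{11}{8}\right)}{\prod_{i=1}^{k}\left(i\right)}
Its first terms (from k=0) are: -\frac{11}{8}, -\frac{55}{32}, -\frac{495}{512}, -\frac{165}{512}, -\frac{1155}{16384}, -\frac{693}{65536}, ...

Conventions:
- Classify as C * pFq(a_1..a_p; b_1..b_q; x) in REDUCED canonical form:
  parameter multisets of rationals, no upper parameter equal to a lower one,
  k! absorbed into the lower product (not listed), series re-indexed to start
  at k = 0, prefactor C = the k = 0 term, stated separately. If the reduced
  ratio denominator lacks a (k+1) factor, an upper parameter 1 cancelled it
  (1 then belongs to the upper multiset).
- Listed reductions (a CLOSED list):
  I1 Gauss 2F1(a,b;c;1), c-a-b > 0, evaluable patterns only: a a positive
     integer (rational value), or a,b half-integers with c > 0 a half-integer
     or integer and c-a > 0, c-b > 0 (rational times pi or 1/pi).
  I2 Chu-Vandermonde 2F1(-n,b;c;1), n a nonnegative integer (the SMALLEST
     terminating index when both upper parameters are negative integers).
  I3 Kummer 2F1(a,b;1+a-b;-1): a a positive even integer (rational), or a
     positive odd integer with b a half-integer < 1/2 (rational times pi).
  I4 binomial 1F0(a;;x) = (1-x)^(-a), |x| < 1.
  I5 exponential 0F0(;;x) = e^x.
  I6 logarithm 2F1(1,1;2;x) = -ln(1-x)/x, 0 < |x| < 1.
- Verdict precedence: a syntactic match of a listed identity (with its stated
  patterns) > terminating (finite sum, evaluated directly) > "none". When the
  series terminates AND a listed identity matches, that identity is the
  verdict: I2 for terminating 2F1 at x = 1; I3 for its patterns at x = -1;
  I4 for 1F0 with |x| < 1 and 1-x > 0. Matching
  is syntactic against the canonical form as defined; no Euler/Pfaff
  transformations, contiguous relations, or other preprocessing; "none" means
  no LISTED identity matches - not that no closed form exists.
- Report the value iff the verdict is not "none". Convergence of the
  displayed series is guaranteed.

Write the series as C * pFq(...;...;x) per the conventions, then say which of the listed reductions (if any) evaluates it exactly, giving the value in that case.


This is -\frac{11}{8} * 1F0(-10; -; -\frac{1}{8}) in reduced canonical form. Verdict: the binomial series (I4) matches (the 1F0 binomial series: exponent 10, x = -\frac{1}{8}). Sum: -\frac{38354628411}{8589934592}.

Key step: t_0 = -\frac{11}{8} here, and the product of the first k integers (C = -11/8, x = -1/8) is k!.
Ratio: r(k) = -\frac{1}{8} * (k-10) / [(k+1)] - rational in k. x = -\frac{1}{8}; t_0 = -\frac{11}{8}; negate the roots.


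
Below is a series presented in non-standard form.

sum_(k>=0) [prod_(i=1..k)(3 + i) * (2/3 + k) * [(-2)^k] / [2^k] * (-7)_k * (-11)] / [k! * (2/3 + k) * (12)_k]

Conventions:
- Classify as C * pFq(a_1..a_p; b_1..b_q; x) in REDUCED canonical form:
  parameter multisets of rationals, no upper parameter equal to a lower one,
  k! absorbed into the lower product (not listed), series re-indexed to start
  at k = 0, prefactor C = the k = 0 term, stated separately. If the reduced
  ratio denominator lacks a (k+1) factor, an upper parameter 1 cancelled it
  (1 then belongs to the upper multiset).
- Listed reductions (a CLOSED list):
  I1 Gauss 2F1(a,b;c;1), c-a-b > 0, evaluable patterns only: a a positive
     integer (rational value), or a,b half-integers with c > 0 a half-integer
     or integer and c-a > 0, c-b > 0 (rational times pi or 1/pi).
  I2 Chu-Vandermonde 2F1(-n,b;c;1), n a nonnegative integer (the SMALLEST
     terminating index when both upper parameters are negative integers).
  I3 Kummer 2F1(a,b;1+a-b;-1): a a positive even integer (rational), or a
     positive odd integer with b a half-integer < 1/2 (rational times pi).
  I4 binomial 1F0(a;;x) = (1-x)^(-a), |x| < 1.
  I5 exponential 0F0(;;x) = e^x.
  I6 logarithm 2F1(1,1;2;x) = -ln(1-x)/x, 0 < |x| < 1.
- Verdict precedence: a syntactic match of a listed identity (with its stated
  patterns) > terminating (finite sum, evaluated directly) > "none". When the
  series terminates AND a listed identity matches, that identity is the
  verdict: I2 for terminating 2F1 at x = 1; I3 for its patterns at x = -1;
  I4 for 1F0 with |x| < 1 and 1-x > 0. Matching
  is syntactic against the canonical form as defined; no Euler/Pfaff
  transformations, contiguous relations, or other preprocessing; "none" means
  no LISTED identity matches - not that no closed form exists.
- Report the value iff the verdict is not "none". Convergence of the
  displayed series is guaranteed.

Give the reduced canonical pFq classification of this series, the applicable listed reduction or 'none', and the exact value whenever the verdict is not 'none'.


At argument -1: a 2F1 with upper {-7, 4}, lower {12}, scaled by C = -11. Verdict: Kummer (I3) applies (x = -1; c = 12 equals 1+a-b for upper {-7, 4}: listed pattern). Value: -605/6.

Key step: x = (-1) and the two k-th powers (C = -11) combine into one argument.
Consecutive-term ratio: r(k) = (-1) * (k-7) (k+4) / [(k+12) (k+1)] - rational in k, leading ratio (-1); with t_0 = -11, classification follows.


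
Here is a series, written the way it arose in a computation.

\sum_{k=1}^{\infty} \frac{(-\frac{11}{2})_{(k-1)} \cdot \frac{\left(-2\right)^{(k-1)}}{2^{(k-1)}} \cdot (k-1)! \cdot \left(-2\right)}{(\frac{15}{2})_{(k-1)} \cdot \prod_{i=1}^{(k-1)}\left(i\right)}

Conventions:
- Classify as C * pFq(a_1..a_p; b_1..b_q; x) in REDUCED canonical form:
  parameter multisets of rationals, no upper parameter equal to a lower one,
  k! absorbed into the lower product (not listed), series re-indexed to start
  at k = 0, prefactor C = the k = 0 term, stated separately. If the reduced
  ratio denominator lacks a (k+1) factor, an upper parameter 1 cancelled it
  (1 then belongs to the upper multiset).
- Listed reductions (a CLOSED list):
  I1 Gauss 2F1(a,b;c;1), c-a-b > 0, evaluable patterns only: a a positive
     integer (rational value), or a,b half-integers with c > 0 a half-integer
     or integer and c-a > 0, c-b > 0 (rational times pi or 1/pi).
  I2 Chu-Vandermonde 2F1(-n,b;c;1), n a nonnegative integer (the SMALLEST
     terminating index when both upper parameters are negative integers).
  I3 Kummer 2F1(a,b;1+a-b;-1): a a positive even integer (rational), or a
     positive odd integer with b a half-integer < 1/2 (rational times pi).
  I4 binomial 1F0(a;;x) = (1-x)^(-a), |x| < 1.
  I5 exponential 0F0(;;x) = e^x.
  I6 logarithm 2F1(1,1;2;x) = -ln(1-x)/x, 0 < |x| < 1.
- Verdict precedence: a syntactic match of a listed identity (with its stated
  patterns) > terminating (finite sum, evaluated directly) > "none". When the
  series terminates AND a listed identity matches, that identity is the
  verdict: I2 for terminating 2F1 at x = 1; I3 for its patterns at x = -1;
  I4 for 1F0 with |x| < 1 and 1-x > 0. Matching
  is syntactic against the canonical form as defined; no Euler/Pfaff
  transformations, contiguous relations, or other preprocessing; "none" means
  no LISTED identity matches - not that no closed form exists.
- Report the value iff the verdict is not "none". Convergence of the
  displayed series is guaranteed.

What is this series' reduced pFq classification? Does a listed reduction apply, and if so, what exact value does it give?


Prefactor -2, argument -1: 2F1 with upper {-\frac{11}{2}, 1} over lower {\frac{15}{2}}. Verdict: Kummer's theorem (I3) matches (x = -1; c = \frac{15}{2} equals 1+a-b for upper {-\frac{11}{2}, 1}: listed pattern). Its exact value is \left(-\frac{3003}{2048}\right) \cdot \pi.

The tell: t_0 being -2, the factorial ratio (C = -2) (k+a-1)!/(a-1)! is a rising factorial (a)_k.
Term ratio: r(k) = -1 * (k-\frac{11}{2}) (k+1) / [(k+\frac{15}{2}) (k+1)] - rational; roots negated = parameters, x = -1, C = -2.


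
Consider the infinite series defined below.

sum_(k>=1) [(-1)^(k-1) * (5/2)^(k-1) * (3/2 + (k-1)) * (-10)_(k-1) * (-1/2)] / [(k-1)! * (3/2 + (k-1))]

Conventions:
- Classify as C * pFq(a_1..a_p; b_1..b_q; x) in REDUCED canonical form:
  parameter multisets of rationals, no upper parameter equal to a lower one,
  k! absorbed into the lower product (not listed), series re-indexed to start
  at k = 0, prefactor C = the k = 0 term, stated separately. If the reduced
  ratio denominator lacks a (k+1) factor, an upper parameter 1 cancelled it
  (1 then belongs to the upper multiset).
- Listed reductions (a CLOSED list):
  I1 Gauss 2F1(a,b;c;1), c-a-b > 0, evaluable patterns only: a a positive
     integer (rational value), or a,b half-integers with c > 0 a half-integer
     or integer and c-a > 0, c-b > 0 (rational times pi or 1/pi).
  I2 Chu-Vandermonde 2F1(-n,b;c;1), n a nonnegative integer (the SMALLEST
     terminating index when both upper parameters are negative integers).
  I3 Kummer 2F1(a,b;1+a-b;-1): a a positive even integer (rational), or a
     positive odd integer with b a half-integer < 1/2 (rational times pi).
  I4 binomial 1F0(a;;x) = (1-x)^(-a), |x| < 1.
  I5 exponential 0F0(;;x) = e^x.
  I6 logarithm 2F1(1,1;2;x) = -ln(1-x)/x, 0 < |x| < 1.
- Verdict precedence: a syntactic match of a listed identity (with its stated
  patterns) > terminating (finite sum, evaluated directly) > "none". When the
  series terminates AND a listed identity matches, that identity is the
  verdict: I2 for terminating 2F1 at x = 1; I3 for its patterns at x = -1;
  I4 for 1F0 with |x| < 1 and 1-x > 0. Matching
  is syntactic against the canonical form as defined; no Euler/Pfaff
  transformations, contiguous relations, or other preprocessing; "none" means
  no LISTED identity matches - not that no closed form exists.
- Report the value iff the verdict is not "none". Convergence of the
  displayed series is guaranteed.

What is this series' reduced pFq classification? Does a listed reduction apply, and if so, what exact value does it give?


x = -5/2 here; the reduced form reads 1F0, upper {-10}, lower {-}, C = -1/2. Verdict: terminating - no listed pattern fits, but -10 in the upper list cuts the series at k = 10; direct evaluation. Hence: -282475249/2048.

First insight: t_0 = -1/2 here, and the (-1)^k factor (prefactor -1/2) folds into the argument's sign.
Step ratio: r(k) = (-5/2) * (k-10) / [(k+1)] - rational in k, leading ratio (-5/2); with t_0 = -1/2, classification follows.
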